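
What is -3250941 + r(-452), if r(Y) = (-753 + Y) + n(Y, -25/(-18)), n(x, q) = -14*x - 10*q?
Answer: -29212487/9 ≈ -3.2458e+6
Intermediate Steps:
r(Y) = -6902/9 - 13*Y (r(Y) = (-753 + Y) + (-14*Y - (-250)/(-18)) = (-753 + Y) + (-14*Y - (-250)*(-1)/18) = (-753 + Y) + (-14*Y - 10*25/18) = (-753 + Y) + (-14*Y - 125/9) = (-753 + Y) + (-125/9 - 14*Y) = -6902/9 - 13*Y)
-3250941 + r(-452) = -3250941 + (-6902/9 - 13*(-452)) = -3250941 + (-6902/9 + 5876) = -3250941 + 45982/9 = -29212487/9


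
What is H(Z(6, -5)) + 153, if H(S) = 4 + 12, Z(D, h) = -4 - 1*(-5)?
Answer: 169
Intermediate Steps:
Z(D, h) = 1 (Z(D, h) = -4 + 5 = 1)
H(S) = 16
H(Z(6, -5)) + 153 = 16 + 153 = 169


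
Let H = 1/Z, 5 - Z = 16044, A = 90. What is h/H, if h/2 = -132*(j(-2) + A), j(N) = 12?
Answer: 431898192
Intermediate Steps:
Z = -16039 (Z = 5 - 1*16044 = 5 - 16044 = -16039)
h = -26928 (h = 2*(-132*(12 + 90)) = 2*(-132*102) = 2*(-13464) = -26928)
H = -1/16039 (H = 1/(-16039) = -1/16039 ≈ -6.2348e-5)
h/H = -26928/(-1/16039) = -26928*(-16039) = 431898192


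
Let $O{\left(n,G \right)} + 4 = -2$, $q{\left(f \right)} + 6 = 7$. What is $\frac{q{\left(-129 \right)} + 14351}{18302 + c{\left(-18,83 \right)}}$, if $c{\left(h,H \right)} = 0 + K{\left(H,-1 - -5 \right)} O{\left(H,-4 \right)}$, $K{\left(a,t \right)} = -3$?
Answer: $\frac{897}{1145} \approx 0.78341$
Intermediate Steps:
$q{\left(f \right)} = 1$ ($q{\left(f \right)} = -6 + 7 = 1$)
$O{\left(n,G \right)} = -6$ ($O{\left(n,G \right)} = -4 - 2 = -6$)
$c{\left(h,H \right)} = 18$ ($c{\left(h,H \right)} = 0 - -18 = 0 + 18 = 18$)
$\frac{q{\left(-129 \right)} + 14351}{18302 + c{\left(-18,83 \right)}} = \frac{1 + 14351}{18302 + 18} = \frac{14352}{18320} = 14352 \cdot \frac{1}{18320} = \frac{897}{1145}$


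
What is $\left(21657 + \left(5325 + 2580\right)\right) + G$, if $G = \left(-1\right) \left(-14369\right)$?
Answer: $43931$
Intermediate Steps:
$G = 14369$
$\left(21657 + \left(5325 + 2580\right)\right) + G = \left(21657 + \left(5325 + 2580\right)\right) + 14369 = \left(21657 + 7905\right) + 14369 = 29562 + 14369 = 43931$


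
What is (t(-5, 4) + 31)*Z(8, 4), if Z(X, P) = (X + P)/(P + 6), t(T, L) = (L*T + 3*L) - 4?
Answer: 114/5 ≈ 22.800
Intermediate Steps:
t(T, L) = -4 + 3*L + L*T (t(T, L) = (3*L + L*T) - 4 = -4 + 3*L + L*T)
Z(X, P) = (P + X)/(6 + P)
(t(-5, 4) + 31)*Z(8, 4) = ((-4 + 3*4 + 4*(-5)) + 31)*((4 + 8)/(6 + 4)) = ((-4 + 12 - 20) + 31)*(12/10) = (-12 + 31)*((1/10)*12) = 19*(6/5) = 114/5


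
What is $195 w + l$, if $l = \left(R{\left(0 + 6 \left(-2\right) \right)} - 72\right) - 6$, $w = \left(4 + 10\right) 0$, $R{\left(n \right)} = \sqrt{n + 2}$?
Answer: $-78 + i \sqrt{10} \approx -78.0 + 3.1623 i$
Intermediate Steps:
$R{\left(n \right)} = \sqrt{2 + n}$
$w = 0$ ($w = 14 \cdot 0 = 0$)
$l = -78 + i \sqrt{10}$ ($l = \left(\sqrt{2 + \left(0 + 6 \left(-2\right)\right)} - 72\right) - 6 = \left(\sqrt{2 + \left(0 - 12\right)} - 72\right) - 6 = \left(\sqrt{2 - 12} - 72\right) - 6 = \left(\sqrt{-10} - 72\right) - 6 = \left(i \sqrt{10} - 72\right) - 6 = \left(-72 + i \sqrt{10}\right) - 6 = -78 + i \sqrt{10} \approx -78.0 + 3.1623 i$)
$195 w + l = 195 \cdot 0 - \left(78 - i \sqrt{10}\right) = 0 - \left(78 - i \sqrt{10}\right) = -78 + i \sqrt{10}$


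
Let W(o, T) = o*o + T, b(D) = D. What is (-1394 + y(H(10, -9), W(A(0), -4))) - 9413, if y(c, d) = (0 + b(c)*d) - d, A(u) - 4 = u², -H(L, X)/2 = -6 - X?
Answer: -10891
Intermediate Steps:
H(L, X) = 12 + 2*X (H(L, X) = -2*(-6 - X) = 12 + 2*X)
A(u) = 4 + u²
W(o, T) = T + o² (W(o, T) = o² + T = T + o²)
y(c, d) = -d + c*d (y(c, d) = (0 + c*d) - d = c*d - d = -d + c*d)
(-1394 + y(H(10, -9), W(A(0), -4))) - 9413 = (-1394 + (-4 + (4 + 0²)²)*(-1 + (12 + 2*(-9)))) - 9413 = (-1394 + (-4 + (4 + 0)²)*(-1 + (12 - 18))) - 9413 = (-1394 + (-4 + 4²)*(-1 - 6)) - 9413 = (-1394 + (-4 + 16)*(-7)) - 9413 = (-1394 + 12*(-7)) - 9413 = (-1394 - 84) - 9413 = -1478 - 9413 = -10891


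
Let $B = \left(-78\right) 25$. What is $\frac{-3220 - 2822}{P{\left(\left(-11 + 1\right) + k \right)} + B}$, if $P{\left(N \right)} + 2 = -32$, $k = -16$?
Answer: $\frac{3021}{992} \approx 3.0454$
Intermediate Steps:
$P{\left(N \right)} = -34$ ($P{\left(N \right)} = -2 - 32 = -34$)
$B = -1950$
$\frac{-3220 - 2822}{P{\left(\left(-11 + 1\right) + k \right)} + B} = \frac{-3220 - 2822}{-34 - 1950} = - \frac{6042}{-1984} = \left(-6042\right) \left(- \frac{1}{1984}\right) = \frac{3021}{992}$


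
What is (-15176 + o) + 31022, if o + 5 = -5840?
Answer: 10001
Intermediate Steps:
o = -5845 (o = -5 - 5840 = -5845)
(-15176 + o) + 31022 = (-15176 - 5845) + 31022 = -21021 + 31022 = 10001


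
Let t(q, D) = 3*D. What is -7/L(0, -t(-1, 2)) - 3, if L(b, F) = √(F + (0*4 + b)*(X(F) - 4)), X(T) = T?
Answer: -3 + 7*I*√6/6 ≈ -3.0 + 2.8577*I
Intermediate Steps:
L(b, F) = √(F + b*(-4 + F)) (L(b, F) = √(F + (0*4 + b)*(F - 4)) = √(F + (0 + b)*(-4 + F)) = √(F + b*(-4 + F)))
-7/L(0, -t(-1, 2)) - 3 = -7/√(-3*2 - 4*0 - 3*2*0) - 3 = -7/√(-1*6 + 0 - 1*6*0) - 3 = -7/√(-6 + 0 - 6*0) - 3 = -7/√(-6 + 0 + 0) - 3 = -7*(-I*√6/6) - 3 = -(-7)*I*√6/6 - 3 = 7*I*√6/6 - 3 = -3 + 7*I*√6/6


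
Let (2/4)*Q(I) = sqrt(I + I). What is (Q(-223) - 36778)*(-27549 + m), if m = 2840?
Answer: 908747602 - 49418*I*sqrt(446) ≈ 9.0875e+8 - 1.0436e+6*I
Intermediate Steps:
Q(I) = 2*sqrt(2)*sqrt(I) (Q(I) = 2*sqrt(I + I) = 2*sqrt(2*I) = 2*(sqrt(2)*sqrt(I)) = 2*sqrt(2)*sqrt(I))
(Q(-223) - 36778)*(-27549 + m) = (2*sqrt(2)*sqrt(-223) - 36778)*(-27549 + 2840) = (2*sqrt(2)*(I*sqrt(223)) - 36778)*(-24709) = (2*I*sqrt(446) - 36778)*(-24709) = (-36778 + 2*I*sqrt(446))*(-24709) = 908747602 - 49418*I*sqrt(446)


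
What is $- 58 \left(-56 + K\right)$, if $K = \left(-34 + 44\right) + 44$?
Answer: $116$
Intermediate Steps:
$K = 54$ ($K = 10 + 44 = 54$)
$- 58 \left(-56 + K\right) = - 58 \left(-56 + 54\right) = \left(-58\right) \left(-2\right) = 116$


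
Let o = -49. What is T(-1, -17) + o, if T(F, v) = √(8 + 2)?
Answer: -49 + √10 ≈ -45.838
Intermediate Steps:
T(F, v) = √10
T(-1, -17) + o = √10 - 49 = -49 + √10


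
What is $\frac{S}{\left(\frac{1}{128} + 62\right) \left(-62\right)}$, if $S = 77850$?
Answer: $- \frac{4982400}{246047} \approx -20.25$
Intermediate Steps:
$\frac{S}{\left(\frac{1}{128} + 62\right) \left(-62\right)} = \frac{77850}{\left(\frac{1}{128} + 62\right) \left(-62\right)} = \frac{77850}{\frac{7937}{128} \left(-62\right)} = \frac{77850}{- \frac{246047}{64}} = 77850 \left(- \frac{64}{246047}\right) = - \frac{4982400}{246047}$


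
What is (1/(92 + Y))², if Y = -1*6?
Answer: 1/7396 ≈ 0.00013521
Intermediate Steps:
Y = -6
(1/(92 + Y))² = (1/(92 - 6))² = (1/86)² = 1/7396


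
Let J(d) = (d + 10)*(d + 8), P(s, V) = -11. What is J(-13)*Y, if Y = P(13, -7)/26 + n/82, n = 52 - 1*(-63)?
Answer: 7830/533 ≈ 14.690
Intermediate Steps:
J(d) = (8 + d)*(10 + d) (J(d) = (10 + d)*(8 + d) = (8 + d)*(10 + d))
n = 115 (n = 52 + 63 = 115)
Y = 522/533 (Y = -11/26 + 115/82 = 522/533 ≈ 0.97936)
J(-13)*Y = (80 + (-13)**2 + 18*(-13))*(522/533) = (80 + 169 - 234)*(522/533) = 15*(522/533) = 7830/533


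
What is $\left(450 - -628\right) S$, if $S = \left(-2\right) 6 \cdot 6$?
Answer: $-77616$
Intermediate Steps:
$S = -72$ ($S = \left(-12\right) 6 = -72$)
$\left(450 - -628\right) S = \left(450 - -628\right) \left(-72\right) = \left(450 + 628\right) \left(-72\right) = 1078 \left(-72\right) = -77616$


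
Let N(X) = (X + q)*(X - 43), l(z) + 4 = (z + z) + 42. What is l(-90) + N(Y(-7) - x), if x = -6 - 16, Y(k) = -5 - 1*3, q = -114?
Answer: 2758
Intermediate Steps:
Y(k) = -8 (Y(k) = -5 - 3 = -8)
x = -22
l(z) = 38 + 2*z (l(z) = -4 + ((z + z) + 42) = -4 + (2*z + 42) = -4 + (42 + 2*z) = 38 + 2*z)
N(X) = (-114 + X)*(-43 + X) (N(X) = (X - 114)*(X - 43) = (-114 + X)*(-43 + X))
l(-90) + N(Y(-7) - x) = (38 + 2*(-90)) + (4902 + (-8 - 1*(-22))² - 157*(-8 - 1*(-22))) = (38 - 180) + (4902 + (-8 + 22)² - 157*(-8 + 22)) = -142 + (4902 + 14² - 157*14) = -142 + (4902 + 196 - 2198) = -142 + 2900 = 2758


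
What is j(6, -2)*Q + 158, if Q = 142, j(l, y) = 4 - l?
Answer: -126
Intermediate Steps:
j(6, -2)*Q + 158 = (4 - 1*6)*142 + 158 = (4 - 6)*142 + 158 = -2*142 + 158 = -284 + 158 = -126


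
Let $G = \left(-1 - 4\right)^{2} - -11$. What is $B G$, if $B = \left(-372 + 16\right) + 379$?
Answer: $828$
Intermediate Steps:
$G = 36$ ($G = \left(-5\right)^{2} + 11 = 25 + 11 = 36$)
$B = 23$ ($B = -356 + 379 = 23$)
$B G = 23 \cdot 36 = 828$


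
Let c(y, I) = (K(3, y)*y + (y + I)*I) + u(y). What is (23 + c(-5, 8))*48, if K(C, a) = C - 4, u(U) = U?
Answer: 2256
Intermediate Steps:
K(C, a) = -4 + C
c(y, I) = I*(I + y) (c(y, I) = ((-4 + 3)*y + (y + I)*I) + y = (-y + (I + y)*I) + y = (-y + I*(I + y)) + y = I*(I + y))
(23 + c(-5, 8))*48 = (23 + 8*(8 - 5))*48 = (23 + 8*3)*48 = (23 + 24)*48 = 47*48 = 2256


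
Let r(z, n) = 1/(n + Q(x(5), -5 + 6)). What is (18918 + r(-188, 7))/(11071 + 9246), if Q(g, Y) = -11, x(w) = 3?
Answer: 75671/81268 ≈ 0.93113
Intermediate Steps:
r(z, n) = 1/(-11 + n) (r(z, n) = 1/(n - 11) = 1/(-11 + n))
(18918 + r(-188, 7))/(11071 + 9246) = (18918 + 1/(-11 + 7))/(11071 + 9246) = (18918 + 1/(-4))/20317 = (18918 - ¼)*(1/20317) = (75671/4)*(1/20317) = 75671/81268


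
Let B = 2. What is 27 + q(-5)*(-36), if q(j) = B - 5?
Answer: 135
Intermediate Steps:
q(j) = -3 (q(j) = 2 - 5 = -3)
27 + q(-5)*(-36) = 27 - 3*(-36) = 27 + 108 = 135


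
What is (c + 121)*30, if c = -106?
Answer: 450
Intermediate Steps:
(c + 121)*30 = (-106 + 121)*30 = 15*30 = 450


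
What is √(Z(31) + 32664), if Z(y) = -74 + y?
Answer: √32621 ≈ 180.61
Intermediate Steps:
√(Z(31) + 32664) = √((-74 + 31) + 32664) = √(-43 + 32664) = √32621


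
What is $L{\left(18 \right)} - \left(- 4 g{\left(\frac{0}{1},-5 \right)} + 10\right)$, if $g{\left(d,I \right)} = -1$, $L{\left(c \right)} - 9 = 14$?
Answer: $9$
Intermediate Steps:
$L{\left(c \right)} = 23$ ($L{\left(c \right)} = 9 + 14 = 23$)
$L{\left(18 \right)} - \left(- 4 g{\left(\frac{0}{1},-5 \right)} + 10\right) = 23 - \left(\left(-4\right) \left(-1\right) + 10\right) = 23 - \left(4 + 10\right) = 23 - 14 = 9$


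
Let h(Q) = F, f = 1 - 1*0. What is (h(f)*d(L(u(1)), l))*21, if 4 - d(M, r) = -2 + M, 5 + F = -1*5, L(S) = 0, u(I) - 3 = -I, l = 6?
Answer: -1260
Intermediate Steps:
f = 1 (f = 1 + 0 = 1)
u(I) = 3 - I
F = -10 (F = -5 - 1*5 = -5 - 5 = -10)
h(Q) = -10
d(M, r) = 6 - M (d(M, r) = 4 - (-2 + M) = 4 + (2 - M) = 6 - M)
(h(f)*d(L(u(1)), l))*21 = -10*(6 - 1*0)*21 = -10*(6 + 0)*21 = -10*6*21 = -60*21 = -1260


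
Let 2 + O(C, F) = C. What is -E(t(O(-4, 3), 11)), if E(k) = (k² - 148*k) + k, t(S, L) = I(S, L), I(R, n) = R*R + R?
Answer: 3510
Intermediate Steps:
O(C, F) = -2 + C
I(R, n) = R + R² (I(R, n) = R² + R = R + R²)
t(S, L) = S*(1 + S)
E(k) = k² - 147*k
-E(t(O(-4, 3), 11)) = -(-2 - 4)*(1 + (-2 - 4))*(-147 + (-2 - 4)*(1 + (-2 - 4))) = -(-6*(1 - 6))*(-147 - 6*(1 - 6)) = -(-6*(-5))*(-147 - 6*(-5)) = -30*(-147 + 30) = -30*(-117) = -1*(-3510) = 3510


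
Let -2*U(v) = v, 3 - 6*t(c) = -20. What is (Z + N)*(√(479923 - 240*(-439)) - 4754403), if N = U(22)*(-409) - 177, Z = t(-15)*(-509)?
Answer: -22543794225/2 + 14225*√585283/6 ≈ -1.1270e+10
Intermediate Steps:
t(c) = 23/6 (t(c) = ½ - ⅙*(-20) = ½ + 10/3 = 23/6)
U(v) = -v/2
Z = -11707/6 (Z = (23/6)*(-509) = -11707/6 ≈ -1951.2)
N = 4322 (N = -½*22*(-409) - 177 = -11*(-409) - 177 = 4499 - 177 = 4322)
(Z + N)*(√(479923 - 240*(-439)) - 4754403) = (-11707/6 + 4322)*(√(479923 - 240*(-439)) - 4754403) = 14225*(√(479923 + 105360) - 4754403)/6 = 14225*(√585283 - 4754403)/6 = 14225*(-4754403 + √585283)/6 = -22543794225/2 + 14225*√585283/6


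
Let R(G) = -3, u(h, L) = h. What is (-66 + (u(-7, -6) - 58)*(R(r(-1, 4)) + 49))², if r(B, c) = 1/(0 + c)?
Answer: 9339136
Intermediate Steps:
r(B, c) = 1/c
(-66 + (u(-7, -6) - 58)*(R(r(-1, 4)) + 49))² = (-66 + (-7 - 58)*(-3 + 49))² = (-66 - 65*46)² = (-66 - 2990)² = (-3056)² = 9339136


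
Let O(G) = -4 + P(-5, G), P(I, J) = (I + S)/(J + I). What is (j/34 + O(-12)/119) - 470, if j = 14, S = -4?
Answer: -950036/2023 ≈ -469.62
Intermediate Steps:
P(I, J) = (-4 + I)/(I + J) (P(I, J) = (I - 4)/(J + I) = (-4 + I)/(I + J))
O(G) = -4 - 9/(-5 + G) (O(G) = -4 + (-4 - 5)/(-5 + G) = -4 - 9/(-5 + G))
(j/34 + O(-12)/119) - 470 = (14/34 + ((11 - 4*(-12))/(-5 - 12))/119) - 470 = (14*(1/34) + ((11 + 48)/(-17))*(1/119)) - 470 = (7/17 - 1/17*59*(1/119)) - 470 = (7/17 - 59/17*1/119) - 470 = (7/17 - 59/2023) - 470 = 774/2023 - 470 = -950036/2023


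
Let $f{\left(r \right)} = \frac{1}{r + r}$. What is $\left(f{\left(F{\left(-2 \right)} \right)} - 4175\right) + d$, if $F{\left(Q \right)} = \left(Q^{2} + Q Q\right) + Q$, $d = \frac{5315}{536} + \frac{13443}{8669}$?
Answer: $- \frac{58037459405}{13939752} \approx -4163.5$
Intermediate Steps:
$d = \frac{53281183}{4646584}$ ($d = 5315 \cdot \frac{1}{536} + 13443 \cdot \frac{1}{8669} = \frac{5315}{536} + \frac{13443}{8669} = \frac{53281183}{4646584} \approx 11.467$)
$F{\left(Q \right)} = Q + 2 Q^{2}$ ($F{\left(Q \right)} = \left(Q^{2} + Q^{2}\right) + Q = 2 Q^{2} + Q = Q + 2 Q^{2}$)
$f{\left(r \right)} = \frac{1}{2 r}$
$\left(f{\left(F{\left(-2 \right)} \right)} - 4175\right) + d = \left(\frac{1}{2 \left(- 2 \left(1 + 2 \left(-2\right)\right)\right)} - 4175\right) + \frac{53281183}{4646584} = \left(\frac{1}{2 \left(- 2 \left(1 - 4\right)\right)} - 4175\right) + \frac{53281183}{4646584} = \left(\frac{1}{2 \left(\left(-2\right) \left(-3\right)\right)} - 4175\right) + \frac{53281183}{4646584} = \left(\frac{1}{2 \cdot 6} - 4175\right) + \frac{53281183}{4646584} = \left(\frac{1}{2} \cdot \frac{1}{6} - 4175\right) + \frac{53281183}{4646584} = \left(\frac{1}{12} - 4175\right) + \frac{53281183}{4646584} = - \frac{50099}{12} + \frac{53281183}{4646584} = - \frac{58037459405}{13939752}$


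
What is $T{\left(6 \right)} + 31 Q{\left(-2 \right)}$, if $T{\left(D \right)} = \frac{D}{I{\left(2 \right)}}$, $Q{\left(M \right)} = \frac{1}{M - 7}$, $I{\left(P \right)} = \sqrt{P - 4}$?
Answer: $- \frac{31}{9} - 3 i \sqrt{2} \approx -3.4444 - 4.2426 i$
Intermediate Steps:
$I{\left(P \right)} = \sqrt{-4 + P}$
$Q{\left(M \right)} = \frac{1}{-7 + M}$
$T{\left(D \right)} = - \frac{i D \sqrt{2}}{2}$ ($T{\left(D \right)} = \frac{D}{\sqrt{-4 + 2}} = \frac{D}{\sqrt{-2}} = \frac{D}{i \sqrt{2}} = D \left(- \frac{i \sqrt{2}}{2}\right) = - \frac{i D \sqrt{2}}{2}$)
$T{\left(6 \right)} + 31 Q{\left(-2 \right)} = \left(- \frac{1}{2}\right) i 6 \sqrt{2} + \frac{31}{-7 - 2} = - 3 i \sqrt{2} + \frac{31}{-9} = - 3 i \sqrt{2} + 31 \left(- \frac{1}{9}\right) = - 3 i \sqrt{2} - \frac{31}{9} = - \frac{31}{9} - 3 i \sqrt{2}$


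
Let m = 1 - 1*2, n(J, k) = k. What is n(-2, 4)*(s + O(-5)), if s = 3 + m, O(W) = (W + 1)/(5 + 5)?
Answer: 32/5 ≈ 6.4000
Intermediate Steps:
m = -1 (m = 1 - 2 = -1)
O(W) = 1/10 + W/10 (O(W) = (1 + W)/10 = (1 + W)*(1/10) = 1/10 + W/10)
s = 2 (s = 3 - 1 = 2)
n(-2, 4)*(s + O(-5)) = 4*(2 + (1/10 + (1/10)*(-5))) = 4*(2 + (1/10 - 1/2)) = 4*(2 - 2/5) = 4*(8/5) = 32/5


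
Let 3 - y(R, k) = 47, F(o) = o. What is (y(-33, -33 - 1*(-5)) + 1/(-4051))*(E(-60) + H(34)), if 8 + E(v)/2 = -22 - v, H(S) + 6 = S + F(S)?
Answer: -21745890/4051 ≈ -5368.0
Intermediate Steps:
y(R, k) = -44 (y(R, k) = 3 - 1*47 = 3 - 47 = -44)
H(S) = -6 + 2*S (H(S) = -6 + (S + S) = -6 + 2*S)
E(v) = -60 - 2*v (E(v) = -16 + 2*(-22 - v) = -16 + (-44 - 2*v) = -60 - 2*v)
(y(-33, -33 - 1*(-5)) + 1/(-4051))*(E(-60) + H(34)) = (-44 + 1/(-4051))*((-60 - 2*(-60)) + (-6 + 2*34)) = (-44 - 1/4051)*((-60 + 120) + (-6 + 68)) = -178245*(60 + 62)/4051 = -178245/4051*122 = -21745890/4051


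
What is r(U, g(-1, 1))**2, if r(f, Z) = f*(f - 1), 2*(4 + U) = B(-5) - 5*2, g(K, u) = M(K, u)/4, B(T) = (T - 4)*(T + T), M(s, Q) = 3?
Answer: 1587600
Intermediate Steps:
B(T) = 2*T*(-4 + T) (B(T) = (-4 + T)*(2*T) = 2*T*(-4 + T))
g(K, u) = 3/4
U = 36 (U = -4 + (2*(-5)*(-4 - 5) - 5*2)/2 = -4 + (2*(-5)*(-9) - 10)/2 = -4 + (90 - 10)/2 = -4 + (1/2)*80 = -4 + 40 = 36)
r(f, Z) = f*(-1 + f)
r(U, g(-1, 1))**2 = (36*(-1 + 36))**2 = (36*35)**2 = 1260**2 = 1587600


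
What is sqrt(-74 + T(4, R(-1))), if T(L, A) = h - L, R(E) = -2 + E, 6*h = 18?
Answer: 5*I*sqrt(3) ≈ 8.6602*I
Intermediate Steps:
h = 3 (h = (1/6)*18 = 3)
T(L, A) = 3 - L
sqrt(-74 + T(4, R(-1))) = sqrt(-74 + (3 - 1*4)) = sqrt(-74 + (3 - 4)) = sqrt(-74 - 1) = sqrt(-75) = 5*I*sqrt(3)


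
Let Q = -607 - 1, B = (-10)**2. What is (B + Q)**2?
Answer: 258064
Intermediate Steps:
B = 100
Q = -608
(B + Q)**2 = (100 - 608)**2 = (-508)**2 = 258064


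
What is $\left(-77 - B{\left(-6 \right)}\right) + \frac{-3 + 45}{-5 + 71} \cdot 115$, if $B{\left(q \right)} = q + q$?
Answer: $\frac{90}{11} \approx 8.1818$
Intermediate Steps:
$B{\left(q \right)} = 2 q$
$\left(-77 - B{\left(-6 \right)}\right) + \frac{-3 + 45}{-5 + 71} \cdot 115 = \left(-77 - 2 \left(-6\right)\right) + \frac{-3 + 45}{-5 + 71} \cdot 115 = \left(-77 - -12\right) + \frac{42}{66} \cdot 115 = \left(-77 + 12\right) + 42 \cdot \frac{1}{66} \cdot 115 = -65 + \frac{7}{11} \cdot 115 = -65 + \frac{805}{11} = \frac{90}{11}$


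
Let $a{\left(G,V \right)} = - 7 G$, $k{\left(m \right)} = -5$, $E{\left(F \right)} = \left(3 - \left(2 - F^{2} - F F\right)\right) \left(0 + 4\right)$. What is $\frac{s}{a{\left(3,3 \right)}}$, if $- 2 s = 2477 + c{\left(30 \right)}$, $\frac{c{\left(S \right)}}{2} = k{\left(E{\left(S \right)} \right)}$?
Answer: $\frac{2467}{42} \approx 58.738$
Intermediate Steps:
$E{\left(F \right)} = 4 + 8 F^{2}$ ($E{\left(F \right)} = \left(3 + \left(\left(F^{2} + F^{2}\right) - 2\right)\right) 4 = \left(3 + \left(2 F^{2} - 2\right)\right) 4 = \left(3 + \left(-2 + 2 F^{2}\right)\right) 4 = \left(1 + 2 F^{2}\right) 4 = 4 + 8 F^{2}$)
$c{\left(S \right)} = -10$ ($c{\left(S \right)} = 2 \left(-5\right) = -10$)
$s = - \frac{2467}{2}$ ($s = - \frac{2477 - 10}{2} = \left(- \frac{1}{2}\right) 2467 = - \frac{2467}{2} \approx -1233.5$)
$\frac{s}{a{\left(3,3 \right)}} = - \frac{2467}{2 \left(\left(-7\right) 3\right)} = - \frac{2467}{2 \left(-21\right)} = \left(- \frac{2467}{2}\right) \left(- \frac{1}{21}\right) = \frac{2467}{42}$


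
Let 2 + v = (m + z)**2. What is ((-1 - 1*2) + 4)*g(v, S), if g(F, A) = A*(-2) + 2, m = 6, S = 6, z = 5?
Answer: -10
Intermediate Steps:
v = 119 (v = -2 + (6 + 5)**2 = -2 + 11**2 = -2 + 121 = 119)
g(F, A) = 2 - 2*A (g(F, A) = -2*A + 2 = 2 - 2*A)
((-1 - 1*2) + 4)*g(v, S) = ((-1 - 1*2) + 4)*(2 - 2*6) = ((-1 - 2) + 4)*(2 - 12) = (-3 + 4)*(-10) = 1*(-10) = -10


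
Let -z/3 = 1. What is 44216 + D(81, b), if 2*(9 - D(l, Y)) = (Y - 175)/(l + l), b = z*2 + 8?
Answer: 14329073/324 ≈ 44226.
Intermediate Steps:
z = -3 (z = -3*1 = -3)
b = 2 (b = -3*2 + 8 = -6 + 8 = 2)
D(l, Y) = 9 - (-175 + Y)/(4*l) (D(l, Y) = 9 - (Y - 175)/(2*(l + l)) = 9 - (-175 + Y)/(2*(2*l)) = 9 - (-175 + Y)*1/(2*l)/2 = 9 - (-175 + Y)/(4*l))
44216 + D(81, b) = 44216 + (¼)*(175 - 1*2 + 36*81)/81 = 44216 + (¼)*(1/81)*(175 - 2 + 2916) = 44216 + (¼)*(1/81)*3089 = 44216 + 3089/324 = 14329073/324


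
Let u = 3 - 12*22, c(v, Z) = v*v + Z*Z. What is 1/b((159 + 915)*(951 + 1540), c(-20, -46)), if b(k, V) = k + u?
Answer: 1/2675073 ≈ 3.7382e-7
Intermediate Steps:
c(v, Z) = Z**2 + v**2 (c(v, Z) = v**2 + Z**2 = Z**2 + v**2)
u = -261 (u = 3 - 264 = -261)
b(k, V) = -261 + k (b(k, V) = k - 261 = -261 + k)
1/b((159 + 915)*(951 + 1540), c(-20, -46)) = 1/(-261 + (159 + 915)*(951 + 1540)) = 1/(-261 + 1074*2491) = 1/(-261 + 2675334) = 1/2675073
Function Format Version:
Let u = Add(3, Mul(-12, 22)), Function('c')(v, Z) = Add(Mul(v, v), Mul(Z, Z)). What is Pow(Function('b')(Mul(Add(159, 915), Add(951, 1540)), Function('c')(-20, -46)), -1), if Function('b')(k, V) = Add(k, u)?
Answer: Rational(1, 2675073) ≈ 3.7382e-7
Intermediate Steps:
Function('c')(v, Z) = Add(Pow(Z, 2), Pow(v, 2)) (Function('c')(v, Z) = Add(Pow(v, 2), Pow(Z, 2)) = Add(Pow(Z, 2), Pow(v, 2)))
u = -261 (u = Add(3, -264) = -261)
Function('b')(k, V) = Add(-261, k) (Function('b')(k, V) = Add(k, -261) = Add(-261, k))
Pow(Function('b')(Mul(Add(159, 915), Add(951, 1540)), Function('c')(-20, -46)), -1) = Pow(Add(-261, Mul(Add(159, 915), Add(951, 1540))), -1) = Pow(Add(-261, Mul(1074, 2491)), -1) = Pow(Add(-261, 2675334), -1) = Pow(2675073, -1) = Rational(1, 2675073)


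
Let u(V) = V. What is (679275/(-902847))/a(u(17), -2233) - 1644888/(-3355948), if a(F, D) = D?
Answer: 276539012962449/563815302914479 ≈ 0.49048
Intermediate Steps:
(679275/(-902847))/a(u(17), -2233) - 1644888/(-3355948) = (679275/(-902847))/(-2233) - 1644888/(-3355948) = (679275*(-1/902847))*(-1/2233) - 1644888*(-1/3355948) = -226425/300949*(-1/2233) + 411222/838987 = 226425/672019117 + 411222/838987 = 276539012962449/563815302914479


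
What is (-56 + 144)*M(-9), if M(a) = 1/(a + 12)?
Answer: 88/3 ≈ 29.333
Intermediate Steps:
M(a) = 1/(12 + a)
(-56 + 144)*M(-9) = (-56 + 144)/(12 - 9) = 88/3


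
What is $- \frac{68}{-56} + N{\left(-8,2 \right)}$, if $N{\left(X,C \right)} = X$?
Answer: $- \frac{95}{14} \approx -6.7857$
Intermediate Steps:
$- \frac{68}{-56} + N{\left(-8,2 \right)} = - \frac{68}{-56} - 8 = \left(-68\right) \left(- \frac{1}{56}\right) - 8 = \frac{17}{14} - 8 = - \frac{95}{14}$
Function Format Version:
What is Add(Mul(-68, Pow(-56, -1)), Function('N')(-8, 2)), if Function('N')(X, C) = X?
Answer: Rational(-95, 14) ≈ -6.7857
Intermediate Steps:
Add(Mul(-68, Pow(-56, -1)), Function('N')(-8, 2)) = Add(Mul(-68, Pow(-56, -1)), -8) = Add(Mul(-68, Rational(-1, 56)), -8) = Add(Rational(17, 14), -8) = Rational(-95, 14)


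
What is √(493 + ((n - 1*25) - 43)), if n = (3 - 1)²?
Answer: √429 ≈ 20.712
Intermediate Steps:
n = 4 (n = 2² = 4)
√(493 + ((n - 1*25) - 43)) = √(493 + ((4 - 1*25) - 43)) = √(493 + ((4 - 25) - 43)) = √(493 + (-21 - 43)) = √(493 - 64) = √429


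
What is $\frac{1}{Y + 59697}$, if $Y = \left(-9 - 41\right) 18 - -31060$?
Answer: $\frac{1}{89857} \approx 1.1129 \cdot 10^{-5}$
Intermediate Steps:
$Y = 30160$ ($Y = \left(-50\right) 18 + 31060 = -900 + 31060 = 30160$)
$\frac{1}{Y + 59697} = \frac{1}{30160 + 59697} = \frac{1}{89857}$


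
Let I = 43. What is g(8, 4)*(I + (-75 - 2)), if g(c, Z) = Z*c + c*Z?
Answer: -2176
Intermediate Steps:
g(c, Z) = 2*Z*c (g(c, Z) = Z*c + Z*c = 2*Z*c)
g(8, 4)*(I + (-75 - 2)) = (2*4*8)*(43 + (-75 - 2)) = 64*(43 - 77) = 64*(-34) = -2176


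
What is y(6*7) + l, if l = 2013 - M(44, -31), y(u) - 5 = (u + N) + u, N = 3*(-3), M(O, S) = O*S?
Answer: 3457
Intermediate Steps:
N = -9
y(u) = -4 + 2*u (y(u) = 5 + ((u - 9) + u) = 5 + ((-9 + u) + u) = 5 + (-9 + 2*u) = -4 + 2*u)
l = 3377 (l = 2013 - 44*(-31) = 2013 - 1*(-1364) = 2013 + 1364 = 3377)
y(6*7) + l = (-4 + 2*(6*7)) + 3377 = (-4 + 2*42) + 3377 = (-4 + 84) + 3377 = 80 + 3377 = 3457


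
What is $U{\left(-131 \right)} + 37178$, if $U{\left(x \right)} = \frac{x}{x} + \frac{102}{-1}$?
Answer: $37077$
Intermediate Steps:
$U{\left(x \right)} = -101$ ($U{\left(x \right)} = 1 + 102 \left(-1\right) = 1 - 102 = -101$)
$U{\left(-131 \right)} + 37178 = -101 + 37178 = 37077$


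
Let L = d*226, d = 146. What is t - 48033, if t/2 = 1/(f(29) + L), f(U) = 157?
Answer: -1592438047/33153 ≈ -48033.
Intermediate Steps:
L = 32996 (L = 146*226 = 32996)
t = 2/33153 (t = 2/(157 + 32996) = 2/33153 ≈ 6.0326e-5)
t - 48033 = 2/33153 - 48033 = -1592438047/33153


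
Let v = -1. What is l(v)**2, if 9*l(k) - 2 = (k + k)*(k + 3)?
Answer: 4/81 ≈ 0.049383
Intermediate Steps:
l(k) = 2/9 + 2*k*(3 + k)/9 (l(k) = 2/9 + ((k + k)*(k + 3))/9 = 2/9 + ((2*k)*(3 + k))/9 = 2/9 + (2*k*(3 + k))/9 = 2/9 + 2*k*(3 + k)/9)
l(v)**2 = (2/9 + (2/3)*(-1) + (2/9)*(-1)**2)**2 = (2/9 - 2/3 + (2/9)*1)**2 = (2/9 - 2/3 + 2/9)**2 = (-2/9)**2 = 4/81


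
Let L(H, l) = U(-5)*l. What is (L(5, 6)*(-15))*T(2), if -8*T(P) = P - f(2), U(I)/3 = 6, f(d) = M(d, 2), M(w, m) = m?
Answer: 0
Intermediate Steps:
f(d) = 2
U(I) = 18 (U(I) = 3*6 = 18)
T(P) = ¼ - P/8 (T(P) = -(P - 1*2)/8 = -(P - 2)/8 = -(-2 + P)/8 = ¼ - P/8)
L(H, l) = 18*l
(L(5, 6)*(-15))*T(2) = ((18*6)*(-15))*(¼ - ⅛*2) = (108*(-15))*(¼ - ¼) = -1620*0 = 0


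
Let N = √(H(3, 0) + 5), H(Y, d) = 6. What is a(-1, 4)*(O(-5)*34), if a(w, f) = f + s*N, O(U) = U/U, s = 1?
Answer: 136 + 34*√11 ≈ 248.77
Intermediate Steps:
O(U) = 1
N = √11 (N = √(6 + 5) = √11 ≈ 3.3166)
a(w, f) = f + √11 (a(w, f) = f + 1*√11 = f + √11)
a(-1, 4)*(O(-5)*34) = (4 + √11)*(1*34) = (4 + √11)*34 = 136 + 34*√11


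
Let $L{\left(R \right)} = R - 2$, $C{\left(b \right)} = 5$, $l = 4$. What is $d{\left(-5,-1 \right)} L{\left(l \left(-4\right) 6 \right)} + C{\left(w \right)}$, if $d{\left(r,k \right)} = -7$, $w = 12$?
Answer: $691$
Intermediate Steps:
$L{\left(R \right)} = -2 + R$
$d{\left(-5,-1 \right)} L{\left(l \left(-4\right) 6 \right)} + C{\left(w \right)} = - 7 \left(-2 + 4 \left(-4\right) 6\right) + 5 = - 7 \left(-2 - 96\right) + 5 = \left(-7\right) \left(-98\right) + 5 = 686 + 5 = 691$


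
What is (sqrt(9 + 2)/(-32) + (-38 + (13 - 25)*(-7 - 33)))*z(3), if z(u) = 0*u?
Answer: 0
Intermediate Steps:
z(u) = 0
(sqrt(9 + 2)/(-32) + (-38 + (13 - 25)*(-7 - 33)))*z(3) = (sqrt(9 + 2)/(-32) + (-38 + (13 - 25)*(-7 - 33)))*0 = (sqrt(11)*(-1/32) + (-38 - 12*(-40)))*0 = (-sqrt(11)/32 + (-38 + 480))*0 = (-sqrt(11)/32 + 442)*0 = (442 - sqrt(11)/32)*0 = 0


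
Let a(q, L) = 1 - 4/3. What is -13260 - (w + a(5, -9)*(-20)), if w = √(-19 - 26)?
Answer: -39800/3 - 3*I*√5 ≈ -13267.0 - 6.7082*I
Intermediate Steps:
w = 3*I*√5 (w = √(-45) = 3*I*√5 ≈ 6.7082*I)
a(q, L) = -⅓ (a(q, L) = 1 - 4/3 = -⅓)
-13260 - (w + a(5, -9)*(-20)) = -13260 - (3*I*√5 - ⅓*(-20)) = -13260 - (3*I*√5 + 20/3) = -13260 - (20/3 + 3*I*√5) = -13260 + (-20/3 - 3*I*√5) = -39800/3 - 3*I*√5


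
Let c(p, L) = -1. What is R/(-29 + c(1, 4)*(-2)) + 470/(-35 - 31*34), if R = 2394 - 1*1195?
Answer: -146489/3267 ≈ -44.839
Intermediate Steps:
R = 1199 (R = 2394 - 1195 = 1199)
R/(-29 + c(1, 4)*(-2)) + 470/(-35 - 31*34) = 1199/(-29 - 1*(-2)) + 470/(-35 - 31*34) = 1199/(-29 + 2) + 470/(-35 - 1054) = 1199/(-27) + 470/(-1089) = 1199*(-1/27) + 470*(-1/1089) = -1199/27 - 470/1089 = -146489/3267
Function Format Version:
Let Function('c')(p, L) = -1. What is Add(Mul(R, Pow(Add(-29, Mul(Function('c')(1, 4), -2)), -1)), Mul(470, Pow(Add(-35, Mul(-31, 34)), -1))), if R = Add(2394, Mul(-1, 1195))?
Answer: Rational(-146489, 3267) ≈ -44.839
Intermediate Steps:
R = 1199 (R = Add(2394, -1195) = 1199)
Add(Mul(R, Pow(Add(-29, Mul(Function('c')(1, 4), -2)), -1)), Mul(470, Pow(Add(-35, Mul(-31, 34)), -1))) = Add(Mul(1199, Pow(Add(-29, Mul(-1, -2)), -1)), Mul(470, Pow(Add(-35, Mul(-31, 34)), -1))) = Add(Mul(1199, Pow(Add(-29, 2), -1)), Mul(470, Pow(Add(-35, -1054), -1))) = Add(Mul(1199, Pow(-27, -1)), Mul(470, Pow(-1089, -1))) = Add(Mul(1199, Rational(-1, 27)), Mul(470, Rational(-1, 1089))) = Add(Rational(-1199, 27), Rational(-470, 1089)) = Rational(-146489, 3267)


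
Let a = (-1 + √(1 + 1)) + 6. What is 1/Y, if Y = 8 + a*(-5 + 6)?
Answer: 13/167 - √2/167 ≈ 0.069376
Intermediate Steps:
a = 5 + √2 (a = (-1 + √2) + 6 = 5 + √2 ≈ 6.4142)
Y = 13 + √2 (Y = 8 + (5 + √2)*(-5 + 6) = 8 + (5 + √2)*1 = 8 + (5 + √2) = 13 + √2 ≈ 14.414)
1/Y = 1/(13 + √2)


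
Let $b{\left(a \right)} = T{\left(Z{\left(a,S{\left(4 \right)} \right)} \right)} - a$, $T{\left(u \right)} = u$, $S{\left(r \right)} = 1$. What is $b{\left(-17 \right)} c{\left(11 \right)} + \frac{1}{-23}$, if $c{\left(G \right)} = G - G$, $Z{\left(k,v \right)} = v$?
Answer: $- \frac{1}{23} \approx -0.043478$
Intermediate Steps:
$c{\left(G \right)} = 0$
$b{\left(a \right)} = 1 - a$
$b{\left(-17 \right)} c{\left(11 \right)} + \frac{1}{-23} = \left(1 - -17\right) 0 + \frac{1}{-23} = \left(1 + 17\right) 0 - \frac{1}{23} = 18 \cdot 0 - \frac{1}{23} = 0 - \frac{1}{23} = - \frac{1}{23}$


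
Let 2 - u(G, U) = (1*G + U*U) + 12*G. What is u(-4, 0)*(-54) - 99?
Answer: -3015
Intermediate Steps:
u(G, U) = 2 - U² - 13*G (u(G, U) = 2 - ((1*G + U*U) + 12*G) = 2 - ((G + U²) + 12*G) = 2 - (U² + 13*G) = 2 + (-U² - 13*G) = 2 - U² - 13*G)
u(-4, 0)*(-54) - 99 = (2 - 1*0² - 13*(-4))*(-54) - 99 = (2 - 1*0 + 52)*(-54) - 99 = (2 + 0 + 52)*(-54) - 99 = 54*(-54) - 99 = -2916 - 99 = -3015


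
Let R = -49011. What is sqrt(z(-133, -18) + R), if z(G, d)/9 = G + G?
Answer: I*sqrt(51405) ≈ 226.73*I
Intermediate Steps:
z(G, d) = 18*G (z(G, d) = 9*(G + G) = 9*(2*G) = 18*G)
sqrt(z(-133, -18) + R) = sqrt(18*(-133) - 49011) = sqrt(-2394 - 49011) = sqrt(-51405) = I*sqrt(51405)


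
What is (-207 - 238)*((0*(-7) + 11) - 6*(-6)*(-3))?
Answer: 43165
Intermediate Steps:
(-207 - 238)*((0*(-7) + 11) - 6*(-6)*(-3)) = -445*((0 + 11) + 36*(-3)) = -445*(11 - 108) = -445*(-97) = 43165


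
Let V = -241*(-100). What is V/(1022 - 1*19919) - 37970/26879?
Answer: -1365302990/507932463 ≈ -2.6880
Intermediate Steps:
V = 24100
V/(1022 - 1*19919) - 37970/26879 = 24100/(1022 - 1*19919) - 37970/26879 = 24100/(1022 - 19919) - 37970*1/26879 = 24100/(-18897) - 37970/26879 = 24100*(-1/18897) - 37970/26879 = -24100/18897 - 37970/26879 = -1365302990/507932463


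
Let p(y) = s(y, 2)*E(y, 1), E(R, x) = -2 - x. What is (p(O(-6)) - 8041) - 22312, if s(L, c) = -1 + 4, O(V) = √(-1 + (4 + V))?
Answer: -30362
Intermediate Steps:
O(V) = √(3 + V)
s(L, c) = 3
p(y) = -9 (p(y) = 3*(-2 - 1*1) = 3*(-2 - 1) = 3*(-3) = -9)
(p(O(-6)) - 8041) - 22312 = (-9 - 8041) - 22312 = -8050 - 22312 = -30362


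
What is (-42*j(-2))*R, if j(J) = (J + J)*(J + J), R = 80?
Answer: -53760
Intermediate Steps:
j(J) = 4*J² (j(J) = (2*J)*(2*J) = 4*J²)
(-42*j(-2))*R = -168*(-2)²*80 = -168*4*80 = -42*16*80 = -672*80 = -53760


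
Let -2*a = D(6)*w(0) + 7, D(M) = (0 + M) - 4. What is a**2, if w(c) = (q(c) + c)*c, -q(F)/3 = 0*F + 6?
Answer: 49/4 ≈ 12.250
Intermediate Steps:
q(F) = -18 (q(F) = -3*(0*F + 6) = -3*(0 + 6) = -3*6 = -18)
w(c) = c*(-18 + c) (w(c) = (-18 + c)*c = c*(-18 + c))
D(M) = -4 + M (D(M) = M - 4 = -4 + M)
a = -7/2 (a = -((-4 + 6)*(0*(-18 + 0)) + 7)/2 = -(2*(0*(-18)) + 7)/2 = -(2*0 + 7)/2 = -(0 + 7)/2 = -1/2*7 = -7/2 ≈ -3.5000)
a**2 = (-7/2)**2 = 49/4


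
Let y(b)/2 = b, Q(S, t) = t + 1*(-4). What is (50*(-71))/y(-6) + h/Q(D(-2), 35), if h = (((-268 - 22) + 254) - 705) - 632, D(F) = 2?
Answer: 46787/186 ≈ 251.54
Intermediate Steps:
Q(S, t) = -4 + t (Q(S, t) = t - 4 = -4 + t)
y(b) = 2*b
h = -1373 (h = ((-290 + 254) - 705) - 632 = (-36 - 705) - 632 = -741 - 632 = -1373)
(50*(-71))/y(-6) + h/Q(D(-2), 35) = (50*(-71))/((2*(-6))) - 1373/(-4 + 35) = -3550/(-12) - 1373/31 = -3550*(-1/12) - 1373*1/31 = 1775/6 - 1373/31 = 46787/186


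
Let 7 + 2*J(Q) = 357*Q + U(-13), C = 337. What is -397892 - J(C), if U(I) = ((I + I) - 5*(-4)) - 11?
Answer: -916069/2 ≈ -4.5803e+5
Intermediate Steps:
U(I) = 9 + 2*I (U(I) = (2*I + 20) - 11 = (20 + 2*I) - 11 = 9 + 2*I)
J(Q) = -12 + 357*Q/2 (J(Q) = -7/2 + (357*Q + (9 + 2*(-13)))/2 = -7/2 + (357*Q + (9 - 26))/2 = -7/2 + (357*Q - 17)/2 = -7/2 + (-17 + 357*Q)/2 = -7/2 + (-17/2 + 357*Q/2) = -12 + 357*Q/2)
-397892 - J(C) = -397892 - (-12 + (357/2)*337) = -397892 - (-12 + 120309/2) = -397892 - 1*120285/2 = -397892 - 120285/2 = -916069/2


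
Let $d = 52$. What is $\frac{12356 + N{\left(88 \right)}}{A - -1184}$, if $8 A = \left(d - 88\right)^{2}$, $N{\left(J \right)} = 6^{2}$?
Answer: $\frac{6196}{673} \approx 9.2065$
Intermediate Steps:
$N{\left(J \right)} = 36$
$A = 162$ ($A = \frac{\left(52 - 88\right)^{2}}{8} = \frac{\left(-36\right)^{2}}{8} = \frac{1}{8} \cdot 1296 = 162$)
$\frac{12356 + N{\left(88 \right)}}{A - -1184} = \frac{12356 + 36}{162 - -1184} = \frac{12392}{162 + 1184} = \frac{12392}{1346} = 12392 \cdot \frac{1}{1346} = \frac{6196}{673}$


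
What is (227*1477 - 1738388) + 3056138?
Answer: 1653029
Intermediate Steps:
(227*1477 - 1738388) + 3056138 = (335279 - 1738388) + 3056138 = -1403109 + 3056138 = 1653029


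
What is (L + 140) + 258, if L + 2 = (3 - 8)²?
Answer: 421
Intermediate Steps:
L = 23 (L = -2 + (3 - 8)² = -2 + (-5)² = -2 + 25 = 23)
(L + 140) + 258 = (23 + 140) + 258 = 163 + 258 = 421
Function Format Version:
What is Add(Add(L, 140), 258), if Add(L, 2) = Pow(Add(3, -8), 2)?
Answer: 421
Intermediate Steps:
L = 23 (L = Add(-2, Pow(Add(3, -8), 2)) = Add(-2, Pow(-5, 2)) = Add(-2, 25) = 23)
Add(Add(L, 140), 258) = Add(Add(23, 140), 258) = Add(163, 258) = 421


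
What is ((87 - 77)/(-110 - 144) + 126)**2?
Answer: 255904009/16129 ≈ 15866.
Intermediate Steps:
((87 - 77)/(-110 - 144) + 126)**2 = (10/(-254) + 126)**2 = (10*(-1/254) + 126)**2 = (-5/127 + 126)**2 = (15997/127)**2 = 255904009/16129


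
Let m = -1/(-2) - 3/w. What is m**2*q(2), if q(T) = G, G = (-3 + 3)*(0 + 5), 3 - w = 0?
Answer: 0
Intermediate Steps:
w = 3 (w = 3 - 1*0 = 3 + 0 = 3)
m = -1/2 (m = -1/(-2) - 3/3 = -1*(-1/2) - 3*1/3 = 1/2 - 1 = -1/2 ≈ -0.50000)
G = 0 (G = 0*5 = 0)
q(T) = 0
m**2*q(2) = (-1/2)**2*0 = (1/4)*0 = 0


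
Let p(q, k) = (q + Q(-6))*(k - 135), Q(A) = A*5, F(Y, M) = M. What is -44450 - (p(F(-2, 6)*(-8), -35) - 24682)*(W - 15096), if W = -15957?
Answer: -354731816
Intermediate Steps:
Q(A) = 5*A
p(q, k) = (-135 + k)*(-30 + q) (p(q, k) = (q + 5*(-6))*(k - 135) = (q - 30)*(-135 + k) = (-30 + q)*(-135 + k) = (-135 + k)*(-30 + q))
-44450 - (p(F(-2, 6)*(-8), -35) - 24682)*(W - 15096) = -44450 - ((4050 - 810*(-8) - 30*(-35) - 210*(-8)) - 24682)*(-15957 - 15096) = -44450 - ((4050 - 135*(-48) + 1050 - 35*(-48)) - 24682)*(-31053) = -44450 - ((4050 + 6480 + 1050 + 1680) - 24682)*(-31053) = -44450 - (13260 - 24682)*(-31053) = -44450 - (-11422)*(-31053) = -44450 - 1*354687366 = -44450 - 354687366 = -354731816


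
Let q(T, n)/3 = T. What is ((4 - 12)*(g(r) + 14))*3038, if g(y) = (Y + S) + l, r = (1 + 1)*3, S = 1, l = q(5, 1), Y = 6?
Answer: -874944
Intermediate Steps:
q(T, n) = 3*T
l = 15 (l = 3*5 = 15)
r = 6 (r = 2*3 = 6)
g(y) = 22 (g(y) = (6 + 1) + 15 = 7 + 15 = 22)
((4 - 12)*(g(r) + 14))*3038 = ((4 - 12)*(22 + 14))*3038 = -8*36*3038 = -288*3038 = -874944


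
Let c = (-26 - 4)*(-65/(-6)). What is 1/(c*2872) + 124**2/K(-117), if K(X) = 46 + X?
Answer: -14351958471/66271400 ≈ -216.56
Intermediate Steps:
c = -325 (c = -(-1950)*(-1)/6 = -30*65/6 = -325)
1/(c*2872) + 124**2/K(-117) = 1/(-325*2872) + 124**2/(46 - 117) = -1/325*1/2872 + 15376/(-71) = -1/933400 + 15376*(-1/71) = -1/933400 - 15376/71 = -14351958471/66271400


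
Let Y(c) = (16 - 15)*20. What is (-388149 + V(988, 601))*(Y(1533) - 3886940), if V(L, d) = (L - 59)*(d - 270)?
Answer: 313480098000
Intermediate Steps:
Y(c) = 20 (Y(c) = 1*20 = 20)
V(L, d) = (-270 + d)*(-59 + L) (V(L, d) = (-59 + L)*(-270 + d) = (-270 + d)*(-59 + L))
(-388149 + V(988, 601))*(Y(1533) - 3886940) = (-388149 + (15930 - 270*988 - 59*601 + 988*601))*(20 - 3886940) = (-388149 + (15930 - 266760 - 35459 + 593788))*(-3886920) = (-388149 + 307499)*(-3886920) = -80650*(-3886920) = 313480098000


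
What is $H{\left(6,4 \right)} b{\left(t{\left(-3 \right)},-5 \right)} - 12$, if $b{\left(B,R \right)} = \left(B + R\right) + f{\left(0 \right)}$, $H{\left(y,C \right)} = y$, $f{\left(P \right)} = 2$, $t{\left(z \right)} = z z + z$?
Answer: $6$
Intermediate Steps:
$t{\left(z \right)} = z + z^{2}$ ($t{\left(z \right)} = z^{2} + z = z + z^{2}$)
$b{\left(B,R \right)} = 2 + B + R$ ($b{\left(B,R \right)} = \left(B + R\right) + 2 = 2 + B + R$)
$H{\left(6,4 \right)} b{\left(t{\left(-3 \right)},-5 \right)} - 12 = 6 \left(2 - 3 \left(1 - 3\right) - 5\right) - 12 = 6 \left(2 - -6 - 5\right) - 12 = 6 \left(2 + 6 - 5\right) - 12 = 6 \cdot 3 - 12 = 18 - 12 = 6$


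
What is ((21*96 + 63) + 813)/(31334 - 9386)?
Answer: 241/1829 ≈ 0.13177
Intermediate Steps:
((21*96 + 63) + 813)/(31334 - 9386) = ((2016 + 63) + 813)/21948 = (2079 + 813)*(1/21948) = 2892*(1/21948) = 241/1829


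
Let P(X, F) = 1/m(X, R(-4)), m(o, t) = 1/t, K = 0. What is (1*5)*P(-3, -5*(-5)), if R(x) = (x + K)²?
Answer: 80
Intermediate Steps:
R(x) = x² (R(x) = (x + 0)² = x²)
P(X, F) = 16 (P(X, F) = 1/(1/((-4)²)) = 1/(1/16) = 16)
(1*5)*P(-3, -5*(-5)) = (1*5)*16 = 5*16 = 80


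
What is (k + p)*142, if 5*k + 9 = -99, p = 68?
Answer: 32944/5 ≈ 6588.8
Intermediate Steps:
k = -108/5 (k = -9/5 + (1/5)*(-99) = -9/5 - 99/5 = -108/5 ≈ -21.600)
(k + p)*142 = (-108/5 + 68)*142 = (232/5)*142 = 32944/5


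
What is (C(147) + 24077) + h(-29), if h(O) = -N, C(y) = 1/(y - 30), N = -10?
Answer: 2818180/117 ≈ 24087.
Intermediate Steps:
C(y) = 1/(-30 + y)
h(O) = 10 (h(O) = -1*(-10) = 10)
(C(147) + 24077) + h(-29) = (1/(-30 + 147) + 24077) + 10 = (1/117 + 24077) + 10 = 2817010/117 + 10 = 2818180/117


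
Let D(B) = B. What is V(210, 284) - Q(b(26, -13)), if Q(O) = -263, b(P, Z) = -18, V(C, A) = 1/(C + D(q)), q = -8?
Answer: 53127/202 ≈ 263.00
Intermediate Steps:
V(C, A) = 1/(-8 + C) (V(C, A) = 1/(C - 8) = 1/(-8 + C))
V(210, 284) - Q(b(26, -13)) = 1/(-8 + 210) - 1*(-263) = 1/202 + 263 = 53127/202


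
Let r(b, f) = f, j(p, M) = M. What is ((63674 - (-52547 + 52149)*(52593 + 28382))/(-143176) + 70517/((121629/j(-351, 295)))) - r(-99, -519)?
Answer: 2022215090405/4353588426 ≈ 464.49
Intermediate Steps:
((63674 - (-52547 + 52149)*(52593 + 28382))/(-143176) + 70517/((121629/j(-351, 295)))) - r(-99, -519) = ((63674 - (-52547 + 52149)*(52593 + 28382))/(-143176) + 70517/((121629/295))) - 1*(-519) = ((63674 - (-398)*80975)*(-1/143176) + 70517/((121629*(1/295)))) + 519 = ((63674 - 1*(-32228050))*(-1/143176) + 70517/(121629/295)) + 519 = ((63674 + 32228050)*(-1/143176) + 70517*(295/121629)) + 519 = (32291724*(-1/143176) + 20802515/121629) + 519 = (-8072931/35794 + 20802515/121629) + 519 = -237297302689/4353588426 + 519 = 2022215090405/4353588426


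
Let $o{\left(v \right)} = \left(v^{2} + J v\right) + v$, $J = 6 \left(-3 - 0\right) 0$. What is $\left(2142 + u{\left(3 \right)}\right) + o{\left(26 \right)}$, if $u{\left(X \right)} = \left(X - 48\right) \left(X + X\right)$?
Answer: $2574$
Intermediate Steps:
$J = 0$ ($J = 6 \left(-3 + 0\right) 0 = 6 \left(-3\right) 0 = \left(-18\right) 0 = 0$)
$u{\left(X \right)} = 2 X \left(-48 + X\right)$ ($u{\left(X \right)} = \left(-48 + X\right) 2 X = 2 X \left(-48 + X\right)$)
$o{\left(v \right)} = v + v^{2}$ ($o{\left(v \right)} = \left(v^{2} + 0 v\right) + v = \left(v^{2} + 0\right) + v = v^{2} + v = v + v^{2}$)
$\left(2142 + u{\left(3 \right)}\right) + o{\left(26 \right)} = \left(2142 + 2 \cdot 3 \left(-48 + 3\right)\right) + 26 \left(1 + 26\right) = \left(2142 + 2 \cdot 3 \left(-45\right)\right) + 26 \cdot 27 = \left(2142 - 270\right) + 702 = 1872 + 702 = 2574$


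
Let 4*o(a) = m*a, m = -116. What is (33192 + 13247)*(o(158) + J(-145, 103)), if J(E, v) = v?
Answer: -208000281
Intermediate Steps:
o(a) = -29*a (o(a) = (-116*a)/4 = -29*a)
(33192 + 13247)*(o(158) + J(-145, 103)) = (33192 + 13247)*(-29*158 + 103) = 46439*(-4582 + 103) = 46439*(-4479) = -208000281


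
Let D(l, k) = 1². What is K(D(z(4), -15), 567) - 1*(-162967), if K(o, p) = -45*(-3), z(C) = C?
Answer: 163102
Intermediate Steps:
D(l, k) = 1
K(o, p) = 135
K(D(z(4), -15), 567) - 1*(-162967) = 135 - 1*(-162967) = 135 + 162967 = 163102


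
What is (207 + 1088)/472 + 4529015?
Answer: 2137696375/472 ≈ 4.5290e+6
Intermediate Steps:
(207 + 1088)/472 + 4529015 = (1/472)*1295 + 4529015 = 1295/472 + 4529015 = 2137696375/472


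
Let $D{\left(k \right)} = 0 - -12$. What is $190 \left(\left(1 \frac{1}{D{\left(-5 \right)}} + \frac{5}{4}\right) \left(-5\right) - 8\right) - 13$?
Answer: $- \frac{8399}{3} \approx -2799.7$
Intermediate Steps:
$D{\left(k \right)} = 12$ ($D{\left(k \right)} = 0 + 12 = 12$)
$190 \left(\left(1 \frac{1}{D{\left(-5 \right)}} + \frac{5}{4}\right) \left(-5\right) - 8\right) - 13 = 190 \left(\left(1 \cdot \frac{1}{12} + \frac{5}{4}\right) \left(-5\right) - 8\right) - 13 = 190 \left(\left(1 \cdot \frac{1}{12} + 5 \cdot \frac{1}{4}\right) \left(-5\right) - 8\right) - 13 = 190 \left(\left(\frac{1}{12} + \frac{5}{4}\right) \left(-5\right) - 8\right) - 13 = 190 \left(\frac{4}{3} \left(-5\right) - 8\right) - 13 = 190 \left(- \frac{20}{3} - 8\right) - 13 = 190 \left(- \frac{44}{3}\right) - 13 = - \frac{8360}{3} - 13 = - \frac{8399}{3}$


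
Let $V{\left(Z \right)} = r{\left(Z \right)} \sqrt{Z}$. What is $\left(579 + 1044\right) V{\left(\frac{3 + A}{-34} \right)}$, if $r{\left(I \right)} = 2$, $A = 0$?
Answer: $\frac{1623 i \sqrt{102}}{17} \approx 964.21 i$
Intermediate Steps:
$V{\left(Z \right)} = 2 \sqrt{Z}$
$\left(579 + 1044\right) V{\left(\frac{3 + A}{-34} \right)} = \left(579 + 1044\right) 2 \sqrt{\frac{3 + 0}{-34}} = 1623 \cdot 2 \sqrt{3 \left(- \frac{1}{34}\right)} = 1623 \cdot 2 \sqrt{- \frac{3}{34}} = 1623 \cdot 2 \frac{i \sqrt{102}}{34} = 1623 \frac{i \sqrt{102}}{17} = \frac{1623 i \sqrt{102}}{17}$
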